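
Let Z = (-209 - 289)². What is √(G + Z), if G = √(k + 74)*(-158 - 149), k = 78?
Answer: √(248004 - 614*√38) ≈ 494.19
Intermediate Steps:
G = -614*√38 (G = √(78 + 74)*(-158 - 149) = √152*(-307) = (2*√38)*(-307) = -614*√38 ≈ -3784.9)
Z = 248004 (Z = (-498)² = 248004)
√(G + Z) = √(-614*√38 + 248004) = √(248004 - 614*√38)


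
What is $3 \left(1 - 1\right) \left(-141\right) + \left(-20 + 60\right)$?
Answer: $40$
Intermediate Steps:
$3 \left(1 - 1\right) \left(-141\right) + \left(-20 + 60\right) = 3 \cdot 0 \left(-141\right) + 40 = 0 \left(-141\right) + 40 = 0 + 40 = 40$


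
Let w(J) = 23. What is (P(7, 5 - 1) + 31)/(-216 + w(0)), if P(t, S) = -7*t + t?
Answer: 11/193 ≈ 0.056995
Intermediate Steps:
P(t, S) = -6*t
(P(7, 5 - 1) + 31)/(-216 + w(0)) = (-6*7 + 31)/(-216 + 23) = (-42 + 31)/(-193) = -11*(-1/193) = 11/193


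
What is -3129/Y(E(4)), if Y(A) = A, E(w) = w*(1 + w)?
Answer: -3129/20 ≈ -156.45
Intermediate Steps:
-3129/Y(E(4)) = -3129*1/(4*(1 + 4)) = -3129/(4*5) = -3129/20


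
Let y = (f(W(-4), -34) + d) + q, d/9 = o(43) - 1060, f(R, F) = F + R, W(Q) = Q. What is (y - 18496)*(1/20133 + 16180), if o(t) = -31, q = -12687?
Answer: -1485428850960/2237 ≈ -6.6403e+8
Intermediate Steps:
d = -9819 (d = 9*(-31 - 1060) = 9*(-1091) = -9819)
y = -22544 (y = ((-34 - 4) - 9819) - 12687 = (-38 - 9819) - 12687 = -9857 - 12687 = -22544)
(y - 18496)*(1/20133 + 16180) = (-22544 - 18496)*(1/20133 + 16180) = -41040*(1/20133 + 16180) = -41040*325751941/20133 = -1485428850960/2237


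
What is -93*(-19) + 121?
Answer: 1888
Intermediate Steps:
-93*(-19) + 121 = 1767 + 121 = 1888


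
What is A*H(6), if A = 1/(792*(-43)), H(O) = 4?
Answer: -1/8514 ≈ -0.00011745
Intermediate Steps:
A = -1/34056 (A = (1/792)*(-1/43) = -1/34056 ≈ -2.9363e-5)
A*H(6) = -1/34056*4 = -1/8514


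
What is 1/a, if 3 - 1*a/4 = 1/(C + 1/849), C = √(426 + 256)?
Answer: 40965547/491506758 + 80089*√682/1966027032 ≈ 0.084411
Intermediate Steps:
C = √682 ≈ 26.115
a = 12 - 4/(1/849 + √682) (a = 12 - 4/(√682 + 1/849) = 12 - 4/(1/849 + √682) ≈ 11.847)
1/a = 1/(5899038768/491586281 - 2883204*√682/491586281)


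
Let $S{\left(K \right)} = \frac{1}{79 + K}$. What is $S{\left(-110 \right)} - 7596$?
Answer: $- \frac{235477}{31} \approx -7596.0$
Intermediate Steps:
$S{\left(-110 \right)} - 7596 = \frac{1}{79 - 110} - 7596 = \frac{1}{-31} - 7596 = - \frac{1}{31} - 7596 = - \frac{235477}{31}$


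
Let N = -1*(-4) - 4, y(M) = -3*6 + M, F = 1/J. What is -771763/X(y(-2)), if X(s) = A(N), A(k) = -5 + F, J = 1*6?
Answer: 4630578/29 ≈ 1.5968e+5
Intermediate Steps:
J = 6
F = ⅙ (F = 1/6 = ⅙ ≈ 0.16667)
y(M) = -18 + M
N = 0 (N = 4 - 4 = 0)
A(k) = -29/6 (A(k) = -5 + ⅙ = -29/6)
X(s) = -29/6
-771763/X(y(-2)) = -771763/(-29/6) = -771763*(-6/29) = 4630578/29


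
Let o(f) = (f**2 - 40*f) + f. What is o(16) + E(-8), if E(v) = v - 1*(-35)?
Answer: -341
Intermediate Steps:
E(v) = 35 + v (E(v) = v + 35 = 35 + v)
o(f) = f**2 - 39*f
o(16) + E(-8) = 16*(-39 + 16) + (35 - 8) = 16*(-23) + 27 = -368 + 27 = -341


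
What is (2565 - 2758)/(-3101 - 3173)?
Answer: 193/6274 ≈ 0.030762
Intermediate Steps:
(2565 - 2758)/(-3101 - 3173) = -193/(-6274) = -193*(-1/6274) = 193/6274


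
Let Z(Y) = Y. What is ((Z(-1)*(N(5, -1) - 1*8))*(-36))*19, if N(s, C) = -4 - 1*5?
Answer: -11628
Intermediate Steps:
N(s, C) = -9 (N(s, C) = -4 - 5 = -9)
((Z(-1)*(N(5, -1) - 1*8))*(-36))*19 = (-(-9 - 1*8)*(-36))*19 = (-(-9 - 8)*(-36))*19 = (-1*(-17)*(-36))*19 = (17*(-36))*19 = -612*19 = -11628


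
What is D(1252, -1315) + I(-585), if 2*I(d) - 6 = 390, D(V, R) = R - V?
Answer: -2369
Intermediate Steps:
I(d) = 198 (I(d) = 3 + (1/2)*390 = 3 + 195 = 198)
D(1252, -1315) + I(-585) = (-1315 - 1*1252) + 198 = (-1315 - 1252) + 198 = -2567 + 198 = -2369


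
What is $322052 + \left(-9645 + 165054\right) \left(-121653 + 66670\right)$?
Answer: $-8544530995$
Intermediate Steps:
$322052 + \left(-9645 + 165054\right) \left(-121653 + 66670\right) = 322052 + 155409 \left(-54983\right) = 322052 - 8544853047 = -8544530995$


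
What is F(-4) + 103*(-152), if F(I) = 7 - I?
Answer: -15645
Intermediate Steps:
F(-4) + 103*(-152) = (7 - 1*(-4)) + 103*(-152) = (7 + 4) - 15656 = 11 - 15656 = -15645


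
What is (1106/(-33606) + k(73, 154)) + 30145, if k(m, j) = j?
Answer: 509113544/16803 ≈ 30299.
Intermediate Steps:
(1106/(-33606) + k(73, 154)) + 30145 = (1106/(-33606) + 154) + 30145 = (1106*(-1/33606) + 154) + 30145 = (-553/16803 + 154) + 30145 = 2587109/16803 + 30145 = 509113544/16803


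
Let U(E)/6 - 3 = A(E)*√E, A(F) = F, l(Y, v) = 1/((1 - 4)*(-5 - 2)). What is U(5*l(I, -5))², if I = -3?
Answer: 333896/1029 + 120*√105/49 ≈ 349.58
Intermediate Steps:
l(Y, v) = 1/21 (l(Y, v) = 1/(-3*(-7)) = 1/21)
U(E) = 18 + 6*E^(3/2) (U(E) = 18 + 6*(E*√E) = 18 + 6*E^(3/2))
U(5*l(I, -5))² = (18 + 6*(5*(1/21))^(3/2))² = (18 + 6*(5/21)^(3/2))² = (18 + 6*(5*√105/441))² = (18 + 10*√105/147)²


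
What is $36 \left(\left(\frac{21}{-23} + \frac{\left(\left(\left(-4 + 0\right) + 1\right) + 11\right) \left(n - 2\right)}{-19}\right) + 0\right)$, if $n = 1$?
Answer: $- \frac{7740}{437} \approx -17.712$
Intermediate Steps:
$36 \left(\left(\frac{21}{-23} + \frac{\left(\left(\left(-4 + 0\right) + 1\right) + 11\right) \left(n - 2\right)}{-19}\right) + 0\right) = 36 \left(\left(\frac{21}{-23} + \frac{\left(\left(\left(-4 + 0\right) + 1\right) + 11\right) \left(1 - 2\right)}{-19}\right) + 0\right) = 36 \left(\left(21 \left(- \frac{1}{23}\right) + \left(\left(-4 + 1\right) + 11\right) \left(-1\right) \left(- \frac{1}{19}\right)\right) + 0\right) = 36 \left(\left(- \frac{21}{23} + \left(-3 + 11\right) \left(-1\right) \left(- \frac{1}{19}\right)\right) + 0\right) = 36 \left(\left(- \frac{21}{23} + 8 \left(-1\right) \left(- \frac{1}{19}\right)\right) + 0\right) = 36 \left(\left(- \frac{21}{23} - - \frac{8}{19}\right) + 0\right) = 36 \left(\left(- \frac{21}{23} + \frac{8}{19}\right) + 0\right) = 36 \left(- \frac{215}{437} + 0\right) = 36 \left(- \frac{215}{437}\right) = - \frac{7740}{437}$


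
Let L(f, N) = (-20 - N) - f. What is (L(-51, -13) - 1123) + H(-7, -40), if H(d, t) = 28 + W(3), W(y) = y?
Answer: -1048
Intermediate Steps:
L(f, N) = -20 - N - f
H(d, t) = 31 (H(d, t) = 28 + 3 = 31)
(L(-51, -13) - 1123) + H(-7, -40) = ((-20 - 1*(-13) - 1*(-51)) - 1123) + 31 = ((-20 + 13 + 51) - 1123) + 31 = (44 - 1123) + 31 = -1079 + 31 = -1048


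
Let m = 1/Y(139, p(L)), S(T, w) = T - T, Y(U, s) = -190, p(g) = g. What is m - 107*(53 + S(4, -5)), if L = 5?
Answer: -1077491/190 ≈ -5671.0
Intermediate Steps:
S(T, w) = 0
m = -1/190 (m = 1/(-190) = -1/190 ≈ -0.0052632)
m - 107*(53 + S(4, -5)) = -1/190 - 107*(53 + 0) = -1/190 - 107*53 = -1/190 - 1*5671 = -1/190 - 5671 = -1077491/190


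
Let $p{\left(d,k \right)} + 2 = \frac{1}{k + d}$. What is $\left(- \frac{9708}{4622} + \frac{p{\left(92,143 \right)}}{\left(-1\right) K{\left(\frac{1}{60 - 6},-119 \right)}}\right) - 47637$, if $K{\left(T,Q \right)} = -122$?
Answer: $- \frac{3156394945729}{66256370} \approx -47639.0$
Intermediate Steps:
$p{\left(d,k \right)} = -2 + \frac{1}{d + k}$ ($p{\left(d,k \right)} = -2 + \frac{1}{k + d} = -2 + \frac{1}{d + k}$)
$\left(- \frac{9708}{4622} + \frac{p{\left(92,143 \right)}}{\left(-1\right) K{\left(\frac{1}{60 - 6},-119 \right)}}\right) - 47637 = \left(- \frac{9708}{4622} + \frac{\frac{1}{92 + 143} \left(1 - 184 - 286\right)}{\left(-1\right) \left(-122\right)}\right) - 47637 = \left(\left(-9708\right) \frac{1}{4622} + \frac{\frac{1}{235} \left(1 - 184 - 286\right)}{122}\right) - 47637 = \left(- \frac{4854}{2311} + \frac{1}{235} \left(-469\right) \frac{1}{122}\right) - 47637 = \left(- \frac{4854}{2311} - \frac{469}{28670}\right) - 47637 = - \frac{140248039}{66256370} - 47637 = - \frac{3156394945729}{66256370}$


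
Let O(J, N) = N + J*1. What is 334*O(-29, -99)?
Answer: -42752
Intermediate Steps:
O(J, N) = J + N (O(J, N) = N + J = J + N)
334*O(-29, -99) = 334*(-29 - 99) = 334*(-128) = -42752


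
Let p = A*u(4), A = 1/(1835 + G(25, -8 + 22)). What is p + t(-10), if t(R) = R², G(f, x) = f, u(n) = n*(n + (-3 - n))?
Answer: 15499/155 ≈ 99.994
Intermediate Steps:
u(n) = -3*n (u(n) = n*(-3) = -3*n)
A = 1/1860 (A = 1/(1835 + 25) = 1/1860 ≈ 0.00053763)
p = -1/155 (p = (-3*4)/1860 = (1/1860)*(-12) = -1/155 ≈ -0.0064516)
p + t(-10) = -1/155 + (-10)² = -1/155 + 100 = 15499/155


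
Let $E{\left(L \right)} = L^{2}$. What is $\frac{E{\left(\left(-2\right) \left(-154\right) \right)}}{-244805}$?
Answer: $- \frac{8624}{22255} \approx -0.38751$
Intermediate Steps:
$\frac{E{\left(\left(-2\right) \left(-154\right) \right)}}{-244805} = \frac{\left(\left(-2\right) \left(-154\right)\right)^{2}}{-244805} = 308^{2} \left(- \frac{1}{244805}\right) = 94864 \left(- \frac{1}{244805}\right) = - \frac{8624}{22255}$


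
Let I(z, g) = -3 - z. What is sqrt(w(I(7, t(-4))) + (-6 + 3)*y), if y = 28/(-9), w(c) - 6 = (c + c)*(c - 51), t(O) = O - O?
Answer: sqrt(11118)/3 ≈ 35.147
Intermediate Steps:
t(O) = 0
w(c) = 6 + 2*c*(-51 + c) (w(c) = 6 + (c + c)*(c - 51) = 6 + (2*c)*(-51 + c) = 6 + 2*c*(-51 + c))
y = -28/9 (y = 28*(-1/9) = -28/9 ≈ -3.1111)
sqrt(w(I(7, t(-4))) + (-6 + 3)*y) = sqrt((6 - 102*(-3 - 1*7) + 2*(-3 - 1*7)**2) + (-6 + 3)*(-28/9)) = sqrt((6 - 102*(-3 - 7) + 2*(-3 - 7)**2) - 3*(-28/9)) = sqrt((6 - 102*(-10) + 2*(-10)**2) + 28/3) = sqrt((6 + 1020 + 2*100) + 28/3) = sqrt((6 + 1020 + 200) + 28/3) = sqrt(1226 + 28/3) = sqrt(3706/3) = sqrt(11118)/3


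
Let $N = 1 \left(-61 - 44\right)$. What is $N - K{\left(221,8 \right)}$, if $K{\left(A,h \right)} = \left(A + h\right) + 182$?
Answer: $-516$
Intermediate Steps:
$N = -105$ ($N = 1 \left(-105\right) = -105$)
$K{\left(A,h \right)} = 182 + A + h$
$N - K{\left(221,8 \right)} = -105 - \left(182 + 221 + 8\right) = -105 - 411 = -516$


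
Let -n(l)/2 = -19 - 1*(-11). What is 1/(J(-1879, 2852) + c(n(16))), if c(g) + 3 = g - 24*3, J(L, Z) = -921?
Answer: -1/980 ≈ -0.0010204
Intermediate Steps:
n(l) = 16 (n(l) = -2*(-19 - 1*(-11)) = -2*(-19 + 11) = -2*(-8) = 16)
c(g) = -75 + g (c(g) = -3 + (g - 24*3) = -3 + (g - 72) = -3 + (-72 + g) = -75 + g)
1/(J(-1879, 2852) + c(n(16))) = 1/(-921 + (-75 + 16)) = 1/(-921 - 59) = 1/(-980) = -1/980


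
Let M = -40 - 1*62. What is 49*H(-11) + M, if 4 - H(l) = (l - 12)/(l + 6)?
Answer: -657/5 ≈ -131.40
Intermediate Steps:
M = -102 (M = -40 - 62 = -102)
H(l) = 4 - (-12 + l)/(6 + l) (H(l) = 4 - (l - 12)/(l + 6) = 4 - (-12 + l)/(6 + l))
49*H(-11) + M = 49*(3*(12 - 11)/(6 - 11)) - 102 = 49*(3*1/(-5)) - 102 = 49*(3*(-⅕)*1) - 102 = 49*(-⅗) - 102 = -147/5 - 102 = -657/5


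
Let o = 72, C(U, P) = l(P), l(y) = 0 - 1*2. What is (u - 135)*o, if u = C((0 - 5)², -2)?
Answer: -9864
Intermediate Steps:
l(y) = -2 (l(y) = 0 - 2 = -2)
C(U, P) = -2
u = -2
(u - 135)*o = (-2 - 135)*72 = -137*72 = -9864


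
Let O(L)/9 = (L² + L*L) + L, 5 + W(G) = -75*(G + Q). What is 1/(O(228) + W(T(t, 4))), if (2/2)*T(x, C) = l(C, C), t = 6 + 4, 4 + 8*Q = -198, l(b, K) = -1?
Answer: 4/3758911 ≈ 1.0641e-6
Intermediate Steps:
Q = -101/4 (Q = -½ + (⅛)*(-198) = -½ - 99/4 = -101/4 ≈ -25.250)
t = 10
T(x, C) = -1
W(G) = 7555/4 - 75*G (W(G) = -5 - 75*(G - 101/4) = -5 - 75*(-101/4 + G) = -5 + (7575/4 - 75*G) = 7555/4 - 75*G)
O(L) = 9*L + 18*L² (O(L) = 9*((L² + L*L) + L) = 9*((L² + L²) + L) = 9*(2*L² + L) = 9*(L + 2*L²) = 9*L + 18*L²)
1/(O(228) + W(T(t, 4))) = 1/(9*228*(1 + 2*228) + (7555/4 - 75*(-1))) = 1/(9*228*(1 + 456) + (7555/4 + 75)) = 1/(9*228*457 + 7855/4) = 1/(937764 + 7855/4) = 1/(3758911/4) = 4/3758911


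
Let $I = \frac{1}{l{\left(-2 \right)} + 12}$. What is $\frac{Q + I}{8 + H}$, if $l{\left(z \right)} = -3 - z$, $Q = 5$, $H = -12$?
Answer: $- \frac{14}{11} \approx -1.2727$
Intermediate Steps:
$I = \frac{1}{11}$ ($I = \frac{1}{\left(-3 - -2\right) + 12} = \frac{1}{\left(-3 + 2\right) + 12} = \frac{1}{-1 + 12} = \frac{1}{11} \approx 0.090909$)
$\frac{Q + I}{8 + H} = \frac{5 + \frac{1}{11}}{8 - 12} = \frac{1}{-4} \cdot \frac{56}{11} = \left(- \frac{1}{4}\right) \frac{56}{11} = - \frac{14}{11}$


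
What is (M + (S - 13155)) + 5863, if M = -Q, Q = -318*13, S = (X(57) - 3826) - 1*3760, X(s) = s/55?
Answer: -590863/55 ≈ -10743.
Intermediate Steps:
X(s) = s/55 (X(s) = s*(1/55) = s/55)
S = -417173/55 (S = ((1/55)*57 - 3826) - 1*3760 = (57/55 - 3826) - 3760 = -210373/55 - 3760 = -417173/55 ≈ -7585.0)
Q = -4134
M = 4134 (M = -1*(-4134) = 4134)
(M + (S - 13155)) + 5863 = (4134 + (-417173/55 - 13155)) + 5863 = (4134 - 1140698/55) + 5863 = -913328/55 + 5863 = -590863/55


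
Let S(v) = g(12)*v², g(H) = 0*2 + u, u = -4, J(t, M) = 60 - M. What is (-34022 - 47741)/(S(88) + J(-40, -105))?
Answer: 7433/2801 ≈ 2.6537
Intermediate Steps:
g(H) = -4 (g(H) = 0*2 - 4 = 0 - 4 = -4)
S(v) = -4*v²
(-34022 - 47741)/(S(88) + J(-40, -105)) = (-34022 - 47741)/(-4*88² + (60 - 1*(-105))) = -81763/(-4*7744 + (60 + 105)) = -81763/(-30976 + 165) = -81763/(-30811) = -81763*(-1/30811) = 7433/2801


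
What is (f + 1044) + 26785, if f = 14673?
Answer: 42502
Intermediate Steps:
(f + 1044) + 26785 = (14673 + 1044) + 26785 = 15717 + 26785 = 42502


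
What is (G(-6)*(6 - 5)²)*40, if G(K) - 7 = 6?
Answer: 520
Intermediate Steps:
G(K) = 13 (G(K) = 7 + 6 = 13)
(G(-6)*(6 - 5)²)*40 = (13*(6 - 5)²)*40 = (13*1²)*40 = (13*1)*40 = 13*40 = 520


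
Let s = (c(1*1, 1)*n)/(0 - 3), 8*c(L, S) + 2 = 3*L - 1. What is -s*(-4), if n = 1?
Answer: 0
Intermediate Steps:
c(L, S) = -3/8 + 3*L/8 (c(L, S) = -¼ + (3*L - 1)/8 = -¼ + (-1 + 3*L)/8 = -¼ + (-⅛ + 3*L/8) = -3/8 + 3*L/8)
s = 0 (s = ((-3/8 + 3*(1*1)/8)*1)/(0 - 3) = ((-3/8 + (3/8)*1)*1)/(-3) = -(-3/8 + 3/8)/3 = -0 = -⅓*0 = 0)
-s*(-4) = -1*0*(-4) = 0*(-4) = 0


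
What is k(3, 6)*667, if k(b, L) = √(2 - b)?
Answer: 667*I ≈ 667.0*I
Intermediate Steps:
k(3, 6)*667 = √(2 - 1*3)*667 = √(2 - 3)*667 = √(-1)*667 = I*667 = 667*I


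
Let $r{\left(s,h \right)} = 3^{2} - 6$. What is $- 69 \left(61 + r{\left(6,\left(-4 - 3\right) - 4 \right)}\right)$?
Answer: $-4416$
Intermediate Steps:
$r{\left(s,h \right)} = 3$ ($r{\left(s,h \right)} = 9 - 6 = 3$)
$- 69 \left(61 + r{\left(6,\left(-4 - 3\right) - 4 \right)}\right) = - 69 \left(61 + 3\right) = \left(-69\right) 64 = -4416$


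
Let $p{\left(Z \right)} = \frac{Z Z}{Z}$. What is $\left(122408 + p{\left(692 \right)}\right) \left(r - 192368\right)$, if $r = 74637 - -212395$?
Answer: $11653138400$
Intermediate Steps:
$r = 287032$ ($r = 74637 + 212395 = 287032$)
$p{\left(Z \right)} = Z$ ($p{\left(Z \right)} = \frac{Z^{2}}{Z} = Z$)
$\left(122408 + p{\left(692 \right)}\right) \left(r - 192368\right) = \left(122408 + 692\right) \left(287032 - 192368\right) = 123100 \cdot 94664 = 11653138400$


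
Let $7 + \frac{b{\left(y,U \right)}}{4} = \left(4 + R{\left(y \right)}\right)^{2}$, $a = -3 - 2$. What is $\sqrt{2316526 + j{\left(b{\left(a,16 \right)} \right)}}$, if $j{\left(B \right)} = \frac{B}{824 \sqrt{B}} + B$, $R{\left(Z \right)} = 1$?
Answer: $\frac{\sqrt{98307152728 + 309 \sqrt{2}}}{206} \approx 1522.0$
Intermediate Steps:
$a = -5$ ($a = -3 - 2 = -5$)
$b{\left(y,U \right)} = 72$ ($b{\left(y,U \right)} = -28 + 4 \left(4 + 1\right)^{2} = -28 + 4 \cdot 5^{2} = -28 + 4 \cdot 25 = -28 + 100 = 72$)
$j{\left(B \right)} = B + \frac{\sqrt{B}}{824}$ ($j{\left(B \right)} = B \frac{1}{824 \sqrt{B}} + B = \frac{\sqrt{B}}{824} + B = B + \frac{\sqrt{B}}{824}$)
$\sqrt{2316526 + j{\left(b{\left(a,16 \right)} \right)}} = \sqrt{2316526 + \left(72 + \frac{\sqrt{72}}{824}\right)} = \sqrt{2316526 + \left(72 + \frac{6 \sqrt{2}}{824}\right)} = \sqrt{2316526 + \left(72 + \frac{3 \sqrt{2}}{412}\right)} = \sqrt{2316598 + \frac{3 \sqrt{2}}{412}}$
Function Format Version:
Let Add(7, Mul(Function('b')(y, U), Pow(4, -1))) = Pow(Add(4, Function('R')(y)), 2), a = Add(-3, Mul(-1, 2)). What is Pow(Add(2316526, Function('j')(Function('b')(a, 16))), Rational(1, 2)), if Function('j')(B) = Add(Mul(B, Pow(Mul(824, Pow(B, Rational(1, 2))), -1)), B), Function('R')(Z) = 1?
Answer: Mul(Rational(1, 206), Pow(Add(98307152728, Mul(309, Pow(2, Rational(1, 2)))), Rational(1, 2))) ≈ 1522.0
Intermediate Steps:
a = -5 (a = Add(-3, -2) = -5)
Function('b')(y, U) = 72 (Function('b')(y, U) = Add(-28, Mul(4, Pow(Add(4, 1), 2))) = Add(-28, Mul(4, Pow(5, 2))) = Add(-28, Mul(4, 25)) = Add(-28, 100) = 72)
Function('j')(B) = Add(B, Mul(Rational(1, 824), Pow(B, Rational(1, 2)))) (Function('j')(B) = Add(Mul(B, Mul(Rational(1, 824), Pow(B, Rational(-1, 2)))), B) = Add(Mul(Rational(1, 824), Pow(B, Rational(1, 2))), B) = Add(B, Mul(Rational(1, 824), Pow(B, Rational(1, 2)))))
Pow(Add(2316526, Function('j')(Function('b')(a, 16))), Rational(1, 2)) = Pow(Add(2316526, Add(72, Mul(Rational(1, 824), Pow(72, Rational(1, 2))))), Rational(1, 2)) = Pow(Add(2316526, Add(72, Mul(Rational(1, 824), Mul(6, Pow(2, Rational(1, 2)))))), Rational(1, 2)) = Pow(Add(2316526, Add(72, Mul(Rational(3, 412), Pow(2, Rational(1, 2))))), Rational(1, 2)) = Pow(Add(2316598, Mul(Rational(3, 412), Pow(2, Rational(1, 2)))), Rational(1, 2))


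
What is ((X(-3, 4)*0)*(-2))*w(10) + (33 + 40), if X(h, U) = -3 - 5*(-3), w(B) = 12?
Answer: 73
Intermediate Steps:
X(h, U) = 12 (X(h, U) = -3 + 15 = 12)
((X(-3, 4)*0)*(-2))*w(10) + (33 + 40) = ((12*0)*(-2))*12 + (33 + 40) = (0*(-2))*12 + 73 = 0*12 + 73 = 0 + 73 = 73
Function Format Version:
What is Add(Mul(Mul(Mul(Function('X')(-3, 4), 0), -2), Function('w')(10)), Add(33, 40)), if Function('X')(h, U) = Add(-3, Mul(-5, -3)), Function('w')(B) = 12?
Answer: 73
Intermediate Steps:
Function('X')(h, U) = 12 (Function('X')(h, U) = Add(-3, 15) = 12)
Add(Mul(Mul(Mul(Function('X')(-3, 4), 0), -2), Function('w')(10)), Add(33, 40)) = Add(Mul(Mul(Mul(12, 0), -2), 12), Add(33, 40)) = Add(Mul(Mul(0, -2), 12), 73) = Add(Mul(0, 12), 73) = Add(0, 73) = 73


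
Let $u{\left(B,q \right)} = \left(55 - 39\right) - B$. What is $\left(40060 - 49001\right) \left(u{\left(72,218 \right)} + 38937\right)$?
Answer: $-347635021$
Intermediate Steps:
$u{\left(B,q \right)} = 16 - B$
$\left(40060 - 49001\right) \left(u{\left(72,218 \right)} + 38937\right) = \left(40060 - 49001\right) \left(\left(16 - 72\right) + 38937\right) = - 8941 \left(\left(16 - 72\right) + 38937\right) = - 8941 \left(-56 + 38937\right) = \left(-8941\right) 38881 = -347635021$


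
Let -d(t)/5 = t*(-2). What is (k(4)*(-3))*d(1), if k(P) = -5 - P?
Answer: 270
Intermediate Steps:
d(t) = 10*t (d(t) = -5*t*(-2) = -(-10)*t = 10*t)
(k(4)*(-3))*d(1) = ((-5 - 1*4)*(-3))*(10*1) = ((-5 - 4)*(-3))*10 = -9*(-3)*10 = 27*10 = 270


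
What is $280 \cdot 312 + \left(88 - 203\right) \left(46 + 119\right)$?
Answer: $68385$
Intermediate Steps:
$280 \cdot 312 + \left(88 - 203\right) \left(46 + 119\right) = 87360 - 18975 = 68385$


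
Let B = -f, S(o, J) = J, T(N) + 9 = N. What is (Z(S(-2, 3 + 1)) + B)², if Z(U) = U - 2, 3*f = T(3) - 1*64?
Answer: 5776/9 ≈ 641.78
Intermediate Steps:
T(N) = -9 + N
f = -70/3 (f = ((-9 + 3) - 1*64)/3 = (-6 - 64)/3 = (⅓)*(-70) = -70/3 ≈ -23.333)
Z(U) = -2 + U
B = 70/3 (B = -1*(-70/3) = 70/3 ≈ 23.333)
(Z(S(-2, 3 + 1)) + B)² = ((-2 + (3 + 1)) + 70/3)² = ((-2 + 4) + 70/3)² = (2 + 70/3)² = (76/3)² = 5776/9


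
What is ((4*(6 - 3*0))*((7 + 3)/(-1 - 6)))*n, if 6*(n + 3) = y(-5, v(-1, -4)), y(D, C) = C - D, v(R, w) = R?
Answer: 80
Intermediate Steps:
n = -7/3 (n = -3 + (-1 - 1*(-5))/6 = -3 + (-1 + 5)/6 = -3 + (⅙)*4 = -3 + ⅔ = -7/3 ≈ -2.3333)
((4*(6 - 3*0))*((7 + 3)/(-1 - 6)))*n = ((4*(6 - 3*0))*((7 + 3)/(-1 - 6)))*(-7/3) = ((4*(6 + 0))*(10/(-7)))*(-7/3) = ((4*6)*(10*(-⅐)))*(-7/3) = (24*(-10/7))*(-7/3) = -240/7*(-7/3) = 80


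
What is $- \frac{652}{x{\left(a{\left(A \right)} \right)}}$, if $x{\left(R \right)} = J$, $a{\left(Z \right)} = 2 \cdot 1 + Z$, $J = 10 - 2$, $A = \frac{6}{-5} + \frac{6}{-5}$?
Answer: $- \frac{163}{2} \approx -81.5$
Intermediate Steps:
$A = - \frac{12}{5}$ ($A = 6 \left(- \frac{1}{5}\right) + 6 \left(- \frac{1}{5}\right) = - \frac{6}{5} - \frac{6}{5} = - \frac{12}{5} \approx -2.4$)
$J = 8$ ($J = 10 - 2 = 8$)
$a{\left(Z \right)} = 2 + Z$
$x{\left(R \right)} = 8$
$- \frac{652}{x{\left(a{\left(A \right)} \right)}} = - \frac{652}{8} = \left(-652\right) \frac{1}{8} = - \frac{163}{2}$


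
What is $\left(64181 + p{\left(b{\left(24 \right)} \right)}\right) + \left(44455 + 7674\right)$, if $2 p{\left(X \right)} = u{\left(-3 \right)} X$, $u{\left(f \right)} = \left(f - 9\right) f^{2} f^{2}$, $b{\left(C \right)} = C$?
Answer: $104646$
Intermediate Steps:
$u{\left(f \right)} = f^{4} \left(-9 + f\right)$ ($u{\left(f \right)} = \left(f - 9\right) f^{2} f^{2} = \left(-9 + f\right) f^{2} f^{2} = f^{2} \left(-9 + f\right) f^{2} = f^{4} \left(-9 + f\right)$)
$p{\left(X \right)} = - 486 X$ ($p{\left(X \right)} = \frac{\left(-3\right)^{4} \left(-9 - 3\right) X}{2} = \frac{81 \left(-12\right) X}{2} = \frac{\left(-972\right) X}{2} = - 486 X$)
$\left(64181 + p{\left(b{\left(24 \right)} \right)}\right) + \left(44455 + 7674\right) = \left(64181 - 11664\right) + \left(44455 + 7674\right) = \left(64181 - 11664\right) + 52129 = 52517 + 52129 = 104646$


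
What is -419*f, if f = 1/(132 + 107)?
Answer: -419/239 ≈ -1.7531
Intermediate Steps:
f = 1/239 ≈ 0.0041841
-419*f = -419*1/239 = -419/239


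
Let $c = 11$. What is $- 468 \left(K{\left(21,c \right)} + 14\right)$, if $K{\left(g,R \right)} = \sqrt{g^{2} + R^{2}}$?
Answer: $-6552 - 468 \sqrt{562} \approx -17647.0$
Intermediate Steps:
$K{\left(g,R \right)} = \sqrt{R^{2} + g^{2}}$
$- 468 \left(K{\left(21,c \right)} + 14\right) = - 468 \left(\sqrt{11^{2} + 21^{2}} + 14\right) = - 468 \left(\sqrt{121 + 441} + 14\right) = - 468 \left(\sqrt{562} + 14\right) = - 468 \left(14 + \sqrt{562}\right) = -6552 - 468 \sqrt{562}$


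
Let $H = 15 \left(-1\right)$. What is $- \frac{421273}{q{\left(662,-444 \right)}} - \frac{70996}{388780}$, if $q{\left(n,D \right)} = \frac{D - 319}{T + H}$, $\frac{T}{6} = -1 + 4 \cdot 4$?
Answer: $\frac{438701235734}{10594255} \approx 41409.0$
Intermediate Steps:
$T = 90$ ($T = 6 \left(-1 + 4 \cdot 4\right) = 6 \left(-1 + 16\right) = 6 \cdot 15 = 90$)
$H = -15$
$q{\left(n,D \right)} = - \frac{319}{75} + \frac{D}{75}$ ($q{\left(n,D \right)} = \frac{D - 319}{90 - 15} = \frac{-319 + D}{75} = \left(-319 + D\right) \frac{1}{75} = - \frac{319}{75} + \frac{D}{75}$)
$- \frac{421273}{q{\left(662,-444 \right)}} - \frac{70996}{388780} = - \frac{421273}{- \frac{319}{75} + \frac{1}{75} \left(-444\right)} - \frac{70996}{388780} = - \frac{421273}{- \frac{319}{75} - \frac{148}{25}} - \frac{17749}{97195} = - \frac{421273}{- \frac{763}{75}} - \frac{17749}{97195} = \left(-421273\right) \left(- \frac{75}{763}\right) - \frac{17749}{97195} = \frac{31595475}{763} - \frac{17749}{97195} = \frac{438701235734}{10594255}$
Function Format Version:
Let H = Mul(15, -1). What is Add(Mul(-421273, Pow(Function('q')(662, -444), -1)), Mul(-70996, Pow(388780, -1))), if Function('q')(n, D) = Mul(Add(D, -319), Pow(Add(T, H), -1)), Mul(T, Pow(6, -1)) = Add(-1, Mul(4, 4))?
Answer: Rational(438701235734, 10594255) ≈ 41409.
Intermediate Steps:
T = 90 (T = Mul(6, Add(-1, Mul(4, 4))) = Mul(6, Add(-1, 16)) = Mul(6, 15) = 90)
H = -15
Function('q')(n, D) = Add(Rational(-319, 75), Mul(Rational(1, 75), D)) (Function('q')(n, D) = Mul(Add(D, -319), Pow(Add(90, -15), -1)) = Mul(Add(-319, D), Pow(75, -1)) = Mul(Add(-319, D), Rational(1, 75)) = Add(Rational(-319, 75), Mul(Rational(1, 75), D)))
Add(Mul(-421273, Pow(Function('q')(662, -444), -1)), Mul(-70996, Pow(388780, -1))) = Add(Mul(-421273, Pow(Add(Rational(-319, 75), Mul(Rational(1, 75), -444)), -1)), Mul(-70996, Pow(388780, -1))) = Add(Mul(-421273, Pow(Add(Rational(-319, 75), Rational(-148, 25)), -1)), Mul(-70996, Rational(1, 388780))) = Add(Mul(-421273, Pow(Rational(-763, 75), -1)), Rational(-17749, 97195)) = Add(Mul(-421273, Rational(-75, 763)), Rational(-17749, 97195)) = Add(Rational(31595475, 763), Rational(-17749, 97195)) = Rational(438701235734, 10594255)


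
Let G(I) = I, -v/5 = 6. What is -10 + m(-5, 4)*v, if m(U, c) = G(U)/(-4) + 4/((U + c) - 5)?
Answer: -55/2 ≈ -27.500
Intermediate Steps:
v = -30 (v = -5*6 = -30)
m(U, c) = 4/(-5 + U + c) - U/4 (m(U, c) = U/(-4) + 4/((U + c) - 5) = U*(-1/4) + 4/(-5 + U + c) = -U/4 + 4/(-5 + U + c) = 4/(-5 + U + c) - U/4)
-10 + m(-5, 4)*v = -10 + ((16 - 1*(-5)**2 + 5*(-5) - 1*(-5)*4)/(4*(-5 - 5 + 4)))*(-30) = -10 + ((1/4)*(16 - 1*25 - 25 + 20)/(-6))*(-30) = -10 + ((1/4)*(-1/6)*(16 - 25 - 25 + 20))*(-30) = -10 + ((1/4)*(-1/6)*(-14))*(-30) = -10 + (7/12)*(-30) = -10 - 35/2 = -55/2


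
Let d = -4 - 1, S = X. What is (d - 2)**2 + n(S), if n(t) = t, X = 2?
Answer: 51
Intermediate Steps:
S = 2
d = -5
(d - 2)**2 + n(S) = (-5 - 2)**2 + 2 = (-7)**2 + 2 = 49 + 2 = 51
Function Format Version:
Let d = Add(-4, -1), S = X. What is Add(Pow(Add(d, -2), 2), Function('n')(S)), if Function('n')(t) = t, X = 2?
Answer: 51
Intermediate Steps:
S = 2
d = -5
Add(Pow(Add(d, -2), 2), Function('n')(S)) = Add(Pow(Add(-5, -2), 2), 2) = Add(Pow(-7, 2), 2) = Add(49, 2) = 51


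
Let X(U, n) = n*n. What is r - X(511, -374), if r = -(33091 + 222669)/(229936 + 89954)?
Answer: -4474518940/31989 ≈ -1.3988e+5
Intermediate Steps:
X(U, n) = n**2
r = -25576/31989 (r = -255760/319890 = -1*25576/31989 = -25576/31989 ≈ -0.79952)
r - X(511, -374) = -25576/31989 - 1*(-374)**2 = -25576/31989 - 1*139876 = -25576/31989 - 139876 = -4474518940/31989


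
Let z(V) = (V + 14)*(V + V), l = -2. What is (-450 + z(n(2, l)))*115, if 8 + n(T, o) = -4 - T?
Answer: -51750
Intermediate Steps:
n(T, o) = -12 - T (n(T, o) = -8 + (-4 - T) = -12 - T)
z(V) = 2*V*(14 + V) (z(V) = (14 + V)*(2*V) = 2*V*(14 + V))
(-450 + z(n(2, l)))*115 = (-450 + 2*(-12 - 1*2)*(14 + (-12 - 1*2)))*115 = (-450 + 2*(-12 - 2)*(14 + (-12 - 2)))*115 = (-450 + 2*(-14)*(14 - 14))*115 = (-450 + 2*(-14)*0)*115 = (-450 + 0)*115 = -450*115 = -51750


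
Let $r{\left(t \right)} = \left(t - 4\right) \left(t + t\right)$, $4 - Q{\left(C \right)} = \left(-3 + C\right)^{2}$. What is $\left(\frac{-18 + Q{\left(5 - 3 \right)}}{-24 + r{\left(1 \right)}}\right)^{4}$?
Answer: $\frac{1}{16} \approx 0.0625$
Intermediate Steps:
$Q{\left(C \right)} = 4 - \left(-3 + C\right)^{2}$
$r{\left(t \right)} = 2 t \left(-4 + t\right)$ ($r{\left(t \right)} = \left(-4 + t\right) 2 t = 2 t \left(-4 + t\right)$)
$\left(\frac{-18 + Q{\left(5 - 3 \right)}}{-24 + r{\left(1 \right)}}\right)^{4} = \left(\frac{-18 + \left(4 - \left(-3 + \left(5 - 3\right)\right)^{2}\right)}{-24 + 2 \cdot 1 \left(-4 + 1\right)}\right)^{4} = \left(\frac{-18 + \left(4 - \left(-3 + 2\right)^{2}\right)}{-24 + 2 \cdot 1 \left(-3\right)}\right)^{4} = \left(\frac{-18 + \left(4 - \left(-1\right)^{2}\right)}{-24 - 6}\right)^{4} = \left(\frac{-18 + \left(4 - 1\right)}{-30}\right)^{4} = \left(\left(-18 + \left(4 - 1\right)\right) \left(- \frac{1}{30}\right)\right)^{4} = \left(\left(-18 + 3\right) \left(- \frac{1}{30}\right)\right)^{4} = \left(\left(-15\right) \left(- \frac{1}{30}\right)\right)^{4} = \left(\frac{1}{2}\right)^{4} = \frac{1}{16}$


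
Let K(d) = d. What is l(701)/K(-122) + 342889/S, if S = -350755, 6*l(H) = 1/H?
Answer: -175947669103/179983614660 ≈ -0.97758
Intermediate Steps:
l(H) = 1/(6*H)
l(701)/K(-122) + 342889/S = ((⅙)/701)/(-122) + 342889/(-350755) = ((⅙)*(1/701))*(-1/122) + 342889*(-1/350755) = (1/4206)*(-1/122) - 342889/350755 = -1/513132 - 342889/350755 = -175947669103/179983614660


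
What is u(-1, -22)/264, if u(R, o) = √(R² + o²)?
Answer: √485/264 ≈ 0.083419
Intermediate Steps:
u(-1, -22)/264 = √((-1)² + (-22)²)/264 = √(1 + 484)*(1/264) = √485*(1/264) = √485/264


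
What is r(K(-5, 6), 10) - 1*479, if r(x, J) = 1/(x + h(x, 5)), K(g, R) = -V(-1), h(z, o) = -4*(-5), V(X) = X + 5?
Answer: -7663/16 ≈ -478.94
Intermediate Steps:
V(X) = 5 + X
h(z, o) = 20
K(g, R) = -4 (K(g, R) = -(5 - 1) = -1*4 = -4)
r(x, J) = 1/(20 + x) (r(x, J) = 1/(x + 20) = 1/(20 + x))
r(K(-5, 6), 10) - 1*479 = 1/(20 - 4) - 1*479 = 1/16 - 479 = -7663/16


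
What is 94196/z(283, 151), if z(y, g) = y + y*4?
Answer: 94196/1415 ≈ 66.570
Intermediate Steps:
z(y, g) = 5*y (z(y, g) = y + 4*y = 5*y)
94196/z(283, 151) = 94196/((5*283)) = 94196/1415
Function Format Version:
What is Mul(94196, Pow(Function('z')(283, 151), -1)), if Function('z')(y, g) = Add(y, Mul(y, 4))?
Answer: Rational(94196, 1415) ≈ 66.570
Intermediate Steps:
Function('z')(y, g) = Mul(5, y) (Function('z')(y, g) = Add(y, Mul(4, y)) = Mul(5, y))
Mul(94196, Pow(Function('z')(283, 151), -1)) = Mul(94196, Pow(Mul(5, 283), -1)) = Mul(94196, Pow(1415, -1)) = Mul(94196, Rational(1, 1415)) = Rational(94196, 1415)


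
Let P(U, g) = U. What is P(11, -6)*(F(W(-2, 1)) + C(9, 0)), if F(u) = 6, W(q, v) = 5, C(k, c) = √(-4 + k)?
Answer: 66 + 11*√5 ≈ 90.597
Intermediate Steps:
P(11, -6)*(F(W(-2, 1)) + C(9, 0)) = 11*(6 + √(-4 + 9)) = 11*(6 + √5) = 66 + 11*√5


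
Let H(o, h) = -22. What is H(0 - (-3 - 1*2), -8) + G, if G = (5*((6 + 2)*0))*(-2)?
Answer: -22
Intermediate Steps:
G = 0 (G = (5*(8*0))*(-2) = (5*0)*(-2) = 0*(-2) = 0)
H(0 - (-3 - 1*2), -8) + G = -22 + 0 = -22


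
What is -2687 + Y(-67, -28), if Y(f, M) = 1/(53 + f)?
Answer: -37619/14 ≈ -2687.1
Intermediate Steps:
-2687 + Y(-67, -28) = -2687 + 1/(53 - 67) = -2687 + 1/(-14) = -2687 - 1/14 = -37619/14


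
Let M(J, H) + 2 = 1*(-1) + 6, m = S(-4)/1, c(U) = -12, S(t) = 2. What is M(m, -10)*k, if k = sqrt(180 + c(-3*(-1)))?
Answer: 6*sqrt(42) ≈ 38.884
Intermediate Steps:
m = 2 (m = 2/1 = 2*1 = 2)
M(J, H) = 3 (M(J, H) = -2 + (1*(-1) + 6) = -2 + (-1 + 6) = -2 + 5 = 3)
k = 2*sqrt(42) (k = sqrt(180 - 12) = sqrt(168) = 2*sqrt(42) ≈ 12.961)
M(m, -10)*k = 3*(2*sqrt(42)) = 6*sqrt(42)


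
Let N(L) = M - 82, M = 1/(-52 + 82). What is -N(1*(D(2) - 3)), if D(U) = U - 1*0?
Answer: 2459/30 ≈ 81.967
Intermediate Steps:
M = 1/30 ≈ 0.033333
D(U) = U (D(U) = U + 0 = U)
N(L) = -2459/30 (N(L) = 1/30 - 82 = -2459/30)
-N(1*(D(2) - 3)) = -1*(-2459/30) = 2459/30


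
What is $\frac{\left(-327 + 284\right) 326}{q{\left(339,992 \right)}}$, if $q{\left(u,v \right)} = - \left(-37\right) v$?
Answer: $- \frac{7009}{18352} \approx -0.38192$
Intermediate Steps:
$q{\left(u,v \right)} = 37 v$
$\frac{\left(-327 + 284\right) 326}{q{\left(339,992 \right)}} = \frac{\left(-327 + 284\right) 326}{37 \cdot 992} = \frac{\left(-43\right) 326}{36704} = \left(-14018\right) \frac{1}{36704} = - \frac{7009}{18352}$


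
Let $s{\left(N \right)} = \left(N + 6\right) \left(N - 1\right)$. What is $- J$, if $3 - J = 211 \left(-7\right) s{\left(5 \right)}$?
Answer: $-64991$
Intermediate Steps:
$s{\left(N \right)} = \left(-1 + N\right) \left(6 + N\right)$ ($s{\left(N \right)} = \left(6 + N\right) \left(-1 + N\right) = \left(-1 + N\right) \left(6 + N\right)$)
$J = 64991$ ($J = 3 - 211 \left(-7\right) \left(-6 + 5^{2} + 5 \cdot 5\right) = 3 - - 1477 \left(-6 + 25 + 25\right) = 3 - \left(-1477\right) 44 = 3 - -64988 = 3 + 64988 = 64991$)
$- J = \left(-1\right) 64991 = -64991$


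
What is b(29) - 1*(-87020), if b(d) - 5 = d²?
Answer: 87866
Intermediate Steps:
b(d) = 5 + d²
b(29) - 1*(-87020) = (5 + 29²) - 1*(-87020) = (5 + 841) + 87020 = 846 + 87020 = 87866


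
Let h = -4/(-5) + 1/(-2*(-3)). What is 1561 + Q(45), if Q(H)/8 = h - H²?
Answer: -219469/15 ≈ -14631.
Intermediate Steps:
h = 29/30 (h = -4*(-⅕) - ½*(-⅓) = ⅘ + ⅙ = 29/30 ≈ 0.96667)
Q(H) = 116/15 - 8*H² (Q(H) = 8*(29/30 - H²) = 116/15 - 8*H²)
1561 + Q(45) = 1561 + (116/15 - 8*45²) = 1561 + (116/15 - 8*2025) = 1561 + (116/15 - 16200) = 1561 - 242884/15 = -219469/15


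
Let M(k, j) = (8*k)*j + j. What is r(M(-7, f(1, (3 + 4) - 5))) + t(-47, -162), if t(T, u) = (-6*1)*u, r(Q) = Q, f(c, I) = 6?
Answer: 642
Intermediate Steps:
M(k, j) = j + 8*j*k (M(k, j) = 8*j*k + j = j + 8*j*k)
t(T, u) = -6*u
r(M(-7, f(1, (3 + 4) - 5))) + t(-47, -162) = 6*(1 + 8*(-7)) - 6*(-162) = 6*(1 - 56) + 972 = 6*(-55) + 972 = -330 + 972 = 642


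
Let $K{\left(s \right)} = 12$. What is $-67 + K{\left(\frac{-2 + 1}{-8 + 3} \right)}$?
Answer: $-55$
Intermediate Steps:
$-67 + K{\left(\frac{-2 + 1}{-8 + 3} \right)} = -67 + 12 = -55$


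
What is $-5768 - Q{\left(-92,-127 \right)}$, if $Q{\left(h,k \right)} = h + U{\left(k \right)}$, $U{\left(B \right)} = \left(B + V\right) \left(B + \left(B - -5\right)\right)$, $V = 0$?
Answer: $-37299$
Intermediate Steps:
$U{\left(B \right)} = B \left(5 + 2 B\right)$ ($U{\left(B \right)} = \left(B + 0\right) \left(B + \left(B - -5\right)\right) = B \left(B + \left(B + 5\right)\right) = B \left(B + \left(5 + B\right)\right) = B \left(5 + 2 B\right)$)
$Q{\left(h,k \right)} = h + k \left(5 + 2 k\right)$
$-5768 - Q{\left(-92,-127 \right)} = -5768 - \left(-92 + 2 \left(-127\right)^{2} + 5 \left(-127\right)\right) = -5768 - \left(-92 + 2 \cdot 16129 - 635\right) = -5768 - \left(-92 + 32258 - 635\right) = -5768 - 31531 = -37299$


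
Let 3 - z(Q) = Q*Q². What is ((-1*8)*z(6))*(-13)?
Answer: -22152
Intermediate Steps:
z(Q) = 3 - Q³ (z(Q) = 3 - Q*Q² = 3 - Q³)
((-1*8)*z(6))*(-13) = ((-1*8)*(3 - 1*6³))*(-13) = -8*(3 - 1*216)*(-13) = -8*(3 - 216)*(-13) = -8*(-213)*(-13) = 1704*(-13) = -22152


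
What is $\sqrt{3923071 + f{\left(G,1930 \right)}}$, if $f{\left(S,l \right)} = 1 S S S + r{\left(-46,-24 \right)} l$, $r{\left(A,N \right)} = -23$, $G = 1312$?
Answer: $\sqrt{2262282009} \approx 47563.0$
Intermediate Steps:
$f{\left(S,l \right)} = S^{3} - 23 l$ ($f{\left(S,l \right)} = 1 S S S - 23 l = S S S - 23 l = S^{2} S - 23 l = S^{3} - 23 l$)
$\sqrt{3923071 + f{\left(G,1930 \right)}} = \sqrt{3923071 + \left(1312^{3} - 44390\right)} = \sqrt{3923071 + \left(2258403328 - 44390\right)} = \sqrt{3923071 + 2258358938} = \sqrt{2262282009}$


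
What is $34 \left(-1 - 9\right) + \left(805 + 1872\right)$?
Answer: $2337$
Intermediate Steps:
$34 \left(-1 - 9\right) + \left(805 + 1872\right) = 34 \left(-10\right) + 2677 = -340 + 2677 = 2337$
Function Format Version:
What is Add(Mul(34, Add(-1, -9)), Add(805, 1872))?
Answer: 2337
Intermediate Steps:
Add(Mul(34, Add(-1, -9)), Add(805, 1872)) = Add(Mul(34, -10), 2677) = Add(-340, 2677) = 2337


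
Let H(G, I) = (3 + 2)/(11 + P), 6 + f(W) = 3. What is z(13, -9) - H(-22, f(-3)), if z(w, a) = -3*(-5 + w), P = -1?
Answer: -49/2 ≈ -24.500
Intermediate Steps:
f(W) = -3 (f(W) = -6 + 3 = -3)
H(G, I) = ½ (H(G, I) = (3 + 2)/(11 - 1) = 5/10 = 5*(⅒) = ½)
z(w, a) = 15 - 3*w
z(13, -9) - H(-22, f(-3)) = (15 - 3*13) - 1*½ = (15 - 39) - ½ = -24 - ½ = -49/2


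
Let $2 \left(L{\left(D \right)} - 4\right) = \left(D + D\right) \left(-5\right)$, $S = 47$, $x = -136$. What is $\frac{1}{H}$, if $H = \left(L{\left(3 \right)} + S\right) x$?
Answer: $- \frac{1}{4896} \approx -0.00020425$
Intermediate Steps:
$L{\left(D \right)} = 4 - 5 D$ ($L{\left(D \right)} = 4 + \frac{\left(D + D\right) \left(-5\right)}{2} = 4 + \frac{2 D \left(-5\right)}{2} = 4 + \frac{\left(-10\right) D}{2} = 4 - 5 D$)
$H = -4896$ ($H = \left(\left(4 - 15\right) + 47\right) \left(-136\right) = \left(-11 + 47\right) \left(-136\right) = 36 \left(-136\right) = -4896$)
$\frac{1}{H} = \frac{1}{-4896} = - \frac{1}{4896}$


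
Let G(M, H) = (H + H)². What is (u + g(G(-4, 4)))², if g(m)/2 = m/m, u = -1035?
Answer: 1067089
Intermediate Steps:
G(M, H) = 4*H² (G(M, H) = (2*H)² = 4*H²)
g(m) = 2 (g(m) = 2*(m/m) = 2*1 = 2)
(u + g(G(-4, 4)))² = (-1035 + 2)² = (-1033)² = 1067089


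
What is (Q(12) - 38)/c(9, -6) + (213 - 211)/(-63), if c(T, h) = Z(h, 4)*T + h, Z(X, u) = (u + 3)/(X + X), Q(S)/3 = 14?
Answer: -122/315 ≈ -0.38730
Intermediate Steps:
Q(S) = 42 (Q(S) = 3*14 = 42)
Z(X, u) = (3 + u)/(2*X) (Z(X, u) = (3 + u)/((2*X)) = (3 + u)*(1/(2*X)) = (3 + u)/(2*X))
c(T, h) = h + 7*T/(2*h) (c(T, h) = ((3 + 4)/(2*h))*T + h = ((½)*7/h)*T + h = (7/(2*h))*T + h = 7*T/(2*h) + h = h + 7*T/(2*h))
(Q(12) - 38)/c(9, -6) + (213 - 211)/(-63) = (42 - 38)/(-6 + (7/2)*9/(-6)) + (213 - 211)/(-63) = 4/(-6 + (7/2)*9*(-⅙)) + 2*(-1/63) = 4/(-6 - 21/4) - 2/63 = 4/(-45/4) - 2/63 = 4*(-4/45) - 2/63 = -16/45 - 2/63 = -122/315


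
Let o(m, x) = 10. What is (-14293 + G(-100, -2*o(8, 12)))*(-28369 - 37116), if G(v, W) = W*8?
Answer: 946454705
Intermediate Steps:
G(v, W) = 8*W
(-14293 + G(-100, -2*o(8, 12)))*(-28369 - 37116) = (-14293 + 8*(-2*10))*(-28369 - 37116) = (-14293 + 8*(-20))*(-65485) = (-14293 - 160)*(-65485) = -14453*(-65485) = 946454705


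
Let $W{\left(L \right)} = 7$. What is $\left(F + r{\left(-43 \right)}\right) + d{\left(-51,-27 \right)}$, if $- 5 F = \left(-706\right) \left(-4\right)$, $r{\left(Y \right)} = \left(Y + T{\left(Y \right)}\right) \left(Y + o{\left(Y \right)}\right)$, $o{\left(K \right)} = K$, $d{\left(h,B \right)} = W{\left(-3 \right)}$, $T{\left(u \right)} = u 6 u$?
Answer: $- \frac{4754719}{5} \approx -9.5094 \cdot 10^{5}$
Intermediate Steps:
$T{\left(u \right)} = 6 u^{2}$ ($T{\left(u \right)} = 6 u u = 6 u^{2}$)
$d{\left(h,B \right)} = 7$
$r{\left(Y \right)} = 2 Y \left(Y + 6 Y^{2}\right)$ ($r{\left(Y \right)} = \left(Y + 6 Y^{2}\right) \left(Y + Y\right) = \left(Y + 6 Y^{2}\right) 2 Y = 2 Y \left(Y + 6 Y^{2}\right)$)
$F = - \frac{2824}{5}$ ($F = - \frac{\left(-706\right) \left(-4\right)}{5} = \left(- \frac{1}{5}\right) 2824 = - \frac{2824}{5} \approx -564.8$)
$\left(F + r{\left(-43 \right)}\right) + d{\left(-51,-27 \right)} = \left(- \frac{2824}{5} + \left(-43\right)^{2} \left(2 + 12 \left(-43\right)\right)\right) + 7 = \left(- \frac{2824}{5} + 1849 \left(2 - 516\right)\right) + 7 = \left(- \frac{2824}{5} + 1849 \left(-514\right)\right) + 7 = \left(- \frac{2824}{5} - 950386\right) + 7 = - \frac{4754754}{5} + 7 = - \frac{4754719}{5}$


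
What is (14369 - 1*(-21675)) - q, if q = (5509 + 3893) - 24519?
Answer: 51161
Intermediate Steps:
q = -15117 (q = 9402 - 24519 = -15117)
(14369 - 1*(-21675)) - q = (14369 - 1*(-21675)) - 1*(-15117) = (14369 + 21675) + 15117 = 36044 + 15117 = 51161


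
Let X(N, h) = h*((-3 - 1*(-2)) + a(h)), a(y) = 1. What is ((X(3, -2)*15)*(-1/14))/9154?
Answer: 0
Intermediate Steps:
X(N, h) = 0 (X(N, h) = h*((-3 - 1*(-2)) + 1) = h*((-3 + 2) + 1) = h*(-1 + 1) = h*0 = 0)
((X(3, -2)*15)*(-1/14))/9154 = ((0*15)*(-1/14))/9154 = (0*(-1*1/14))*(1/9154) = (0*(-1/14))*(1/9154) = 0*(1/9154) = 0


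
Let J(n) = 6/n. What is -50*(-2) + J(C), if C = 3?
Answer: 102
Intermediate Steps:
-50*(-2) + J(C) = -50*(-2) + 6/3 = 100 + 6*(⅓) = 100 + 2 = 102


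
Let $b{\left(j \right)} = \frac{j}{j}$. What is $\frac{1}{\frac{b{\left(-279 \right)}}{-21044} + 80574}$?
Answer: $\frac{21044}{1695599255} \approx 1.2411 \cdot 10^{-5}$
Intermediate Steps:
$b{\left(j \right)} = 1$
$\frac{1}{\frac{b{\left(-279 \right)}}{-21044} + 80574} = \frac{1}{1 \frac{1}{-21044} + 80574} = \frac{1}{1 \left(- \frac{1}{21044}\right) + 80574} = \frac{1}{- \frac{1}{21044} + 80574} = \frac{1}{\frac{1695599255}{21044}} = \frac{21044}{1695599255}$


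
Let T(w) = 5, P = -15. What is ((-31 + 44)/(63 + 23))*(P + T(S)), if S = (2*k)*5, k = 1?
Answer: -65/43 ≈ -1.5116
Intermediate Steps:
S = 10 (S = (2*1)*5 = 2*5 = 10)
((-31 + 44)/(63 + 23))*(P + T(S)) = ((-31 + 44)/(63 + 23))*(-15 + 5) = (13/86)*(-10) = -65/43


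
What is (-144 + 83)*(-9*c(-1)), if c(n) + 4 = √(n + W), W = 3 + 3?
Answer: -2196 + 549*√5 ≈ -968.40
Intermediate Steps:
W = 6
c(n) = -4 + √(6 + n) (c(n) = -4 + √(n + 6) = -4 + √(6 + n))
(-144 + 83)*(-9*c(-1)) = (-144 + 83)*(-9*(-4 + √(6 - 1))) = -(-549)*(-4 + √5) = -61*(36 - 9*√5) = -2196 + 549*√5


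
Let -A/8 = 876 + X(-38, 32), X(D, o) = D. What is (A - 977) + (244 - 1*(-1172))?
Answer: -6265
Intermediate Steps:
A = -6704 (A = -8*(876 - 38) = -8*838 = -6704)
(A - 977) + (244 - 1*(-1172)) = (-6704 - 977) + (244 - 1*(-1172)) = -7681 + (244 + 1172) = -7681 + 1416 = -6265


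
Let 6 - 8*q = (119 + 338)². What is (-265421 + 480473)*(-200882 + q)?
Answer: -97628177937/2 ≈ -4.8814e+10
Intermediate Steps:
q = -208843/8 (q = ¾ - (119 + 338)²/8 = ¾ - ⅛*457² = ¾ - ⅛*208849 = ¾ - 208849/8 = -208843/8 ≈ -26105.)
(-265421 + 480473)*(-200882 + q) = (-265421 + 480473)*(-200882 - 208843/8) = 215052*(-1815899/8) = -97628177937/2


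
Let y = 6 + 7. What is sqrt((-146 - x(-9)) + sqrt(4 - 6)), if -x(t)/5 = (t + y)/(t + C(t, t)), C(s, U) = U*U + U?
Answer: sqrt(-64246 + 441*I*sqrt(2))/21 ≈ 0.058584 + 12.07*I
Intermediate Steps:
y = 13
C(s, U) = U + U**2 (C(s, U) = U**2 + U = U + U**2)
x(t) = -5*(13 + t)/(t + t*(1 + t)) (x(t) = -5*(t + 13)/(t + t*(1 + t)) = -5*(13 + t)/(t + t*(1 + t)))
sqrt((-146 - x(-9)) + sqrt(4 - 6)) = sqrt((-146 - 5*(-13 - 1*(-9))/((-9)*(2 - 9))) + sqrt(4 - 6)) = sqrt((-146 - 5*(-1)*(-13 + 9)/(9*(-7))) + sqrt(-2)) = sqrt((-146 - 5*(-1)*(-1)*(-4)/(9*7)) + I*sqrt(2)) = sqrt((-146 - 1*(-20/63)) + I*sqrt(2)) = sqrt((-146 + 20/63) + I*sqrt(2)) = sqrt(-9178/63 + I*sqrt(2))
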